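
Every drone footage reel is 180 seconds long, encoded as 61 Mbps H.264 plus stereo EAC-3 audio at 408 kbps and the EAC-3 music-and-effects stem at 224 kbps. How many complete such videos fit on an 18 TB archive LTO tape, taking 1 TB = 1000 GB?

12980

Audio total: 408 + 224 = 632 kbps = 0.632 Mbps.
Total bitrate: 61.632 Mbps.
Per item: 61.632 Mbps × 180 s = 11,094 Mb = 1,387 MB.
Capacity: 18 TB = 144,000,000 Mb; 12980.27 items → 12980 complete.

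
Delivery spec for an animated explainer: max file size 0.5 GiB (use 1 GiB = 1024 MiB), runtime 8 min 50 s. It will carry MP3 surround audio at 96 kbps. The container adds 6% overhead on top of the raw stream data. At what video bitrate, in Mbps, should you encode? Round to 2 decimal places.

Budget: 0.5 GiB = 4295.0 Mb.
Stream payload after overhead: 4295.0 / 1.06 = 4051.9 Mb.
8 min 50 s = 530 s
Total bitrate budget: 4051.9 Mb / 530 s = 7.645 Mbps.
Audio: 96 kbps = 0.096 Mbps.
Video: 7.645 − 0.096 = 7.549 Mbps.

7.55 Mbps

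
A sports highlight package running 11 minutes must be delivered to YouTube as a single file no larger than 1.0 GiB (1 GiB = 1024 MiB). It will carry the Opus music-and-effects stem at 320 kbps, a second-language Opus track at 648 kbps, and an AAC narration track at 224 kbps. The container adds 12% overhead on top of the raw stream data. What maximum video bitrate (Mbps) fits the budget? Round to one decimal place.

10.4 Mbps

Budget: 1.0 GiB = 8589.9 Mb.
Stream payload after overhead: 8589.9 / 1.12 = 7669.6 Mb.
11 min = 660 s
Total bitrate budget: 7669.6 Mb / 660 s = 11.621 Mbps.
Audio total: 320 + 648 + 224 = 1192 kbps = 1.192 Mbps.
Video: 11.621 − 1.192 = 10.429 Mbps.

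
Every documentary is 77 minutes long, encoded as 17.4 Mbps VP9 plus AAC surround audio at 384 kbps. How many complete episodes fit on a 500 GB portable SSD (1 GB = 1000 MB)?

48

77 min = 4620 s
Audio: 384 kbps = 0.384 Mbps.
Total bitrate: 17.784 Mbps.
Per item: 17.784 Mbps × 4620 s = 82,162 Mb = 10,270 MB.
Capacity: 500 GB = 4,000,000 Mb; 48.68 items → 48 complete.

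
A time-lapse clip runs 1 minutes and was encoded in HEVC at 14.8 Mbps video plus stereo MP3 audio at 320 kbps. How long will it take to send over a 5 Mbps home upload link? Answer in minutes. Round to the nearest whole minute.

Audio: 320 kbps = 0.320 Mbps.
Total bitrate: 15.120 Mbps.
File: 15.120 Mbps × 60 s = 907.2 Mb.
At 5 Mbps: 907.2 / 5 = 181.4 s ≈ 3.02 minutes.

3 minutes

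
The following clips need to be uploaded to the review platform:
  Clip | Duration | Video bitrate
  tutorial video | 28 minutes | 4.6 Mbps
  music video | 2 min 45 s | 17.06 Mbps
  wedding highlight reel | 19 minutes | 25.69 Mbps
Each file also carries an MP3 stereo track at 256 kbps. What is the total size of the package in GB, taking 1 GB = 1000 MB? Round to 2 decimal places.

Audio: 256 kbps = 0.256 Mbps.
tutorial video: 4.856 Mbps × 1680 s = 8158.1 Mb
music video: 17.316 Mbps × 165 s = 2857.1 Mb
wedding highlight reel: 25.946 Mbps × 1140 s = 29578.4 Mb
Total: 40593.7 Mb = 5074.2 MB.
= 5.074 GB.

5.07 GB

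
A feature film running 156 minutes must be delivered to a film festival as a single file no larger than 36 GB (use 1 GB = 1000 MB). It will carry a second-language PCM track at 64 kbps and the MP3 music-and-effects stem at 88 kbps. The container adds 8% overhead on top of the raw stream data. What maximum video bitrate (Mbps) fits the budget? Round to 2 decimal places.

Budget: 36 GB = 288000.0 Mb.
Stream payload after overhead: 288000.0 / 1.08 = 266666.7 Mb.
156 min = 9360 s
Total bitrate budget: 266666.7 Mb / 9360 s = 28.490 Mbps.
Audio total: 64 + 88 = 152 kbps = 0.152 Mbps.
Video: 28.490 − 0.152 = 28.338 Mbps.

28.34 Mbps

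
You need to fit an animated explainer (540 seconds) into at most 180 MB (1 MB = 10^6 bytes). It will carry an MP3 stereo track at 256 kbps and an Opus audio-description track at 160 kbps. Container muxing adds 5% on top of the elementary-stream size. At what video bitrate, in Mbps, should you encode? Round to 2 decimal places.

Budget: 180 MB = 1440.0 Mb.
Stream payload after overhead: 1440.0 / 1.05 = 1371.4 Mb.
Total bitrate budget: 1371.4 Mb / 540 s = 2.540 Mbps.
Audio total: 256 + 160 = 416 kbps = 0.416 Mbps.
Video: 2.540 − 0.416 = 2.124 Mbps.

2.12 Mbps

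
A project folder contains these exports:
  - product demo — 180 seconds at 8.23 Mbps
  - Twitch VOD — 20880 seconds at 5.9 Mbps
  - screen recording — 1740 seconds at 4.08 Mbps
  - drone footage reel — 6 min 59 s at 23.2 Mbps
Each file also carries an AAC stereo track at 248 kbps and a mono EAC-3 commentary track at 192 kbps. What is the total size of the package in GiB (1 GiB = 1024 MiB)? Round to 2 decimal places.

Audio total: 248 + 192 = 440 kbps = 0.440 Mbps.
product demo: 8.670 Mbps × 180 s = 1560.6 Mb
Twitch VOD: 6.340 Mbps × 20880 s = 132379.2 Mb
screen recording: 4.520 Mbps × 1740 s = 7864.8 Mb
drone footage reel: 23.640 Mbps × 419 s = 9905.2 Mb
Total: 151709.8 Mb = 18963.7 MB.
= 17.66 GiB.

17.66 GiB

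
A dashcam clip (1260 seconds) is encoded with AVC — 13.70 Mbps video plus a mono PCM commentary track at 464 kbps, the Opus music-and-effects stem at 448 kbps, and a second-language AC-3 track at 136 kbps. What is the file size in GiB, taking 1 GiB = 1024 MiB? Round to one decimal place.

2.2 GiB

Audio total: 464 + 448 + 136 = 1048 kbps = 1.048 Mbps.
Total bitrate: 13.70 + 1.048 = 14.748 Mbps.
Stream data: 14.748 Mbps × 1260 s = 18582.5 Mb.
18,582 Mb = 2,322,810,000 bytes ÷ 1,073,741,824 = 2.163 GiB.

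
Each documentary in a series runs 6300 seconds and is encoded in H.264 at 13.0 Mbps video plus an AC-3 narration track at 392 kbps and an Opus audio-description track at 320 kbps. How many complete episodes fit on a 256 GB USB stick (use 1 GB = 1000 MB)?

23

Audio total: 392 + 320 = 712 kbps = 0.712 Mbps.
Total bitrate: 13.712 Mbps.
Per item: 13.712 Mbps × 6300 s = 86,386 Mb = 10,798 MB.
Capacity: 256 GB = 2,048,000 Mb; 23.71 items → 23 complete.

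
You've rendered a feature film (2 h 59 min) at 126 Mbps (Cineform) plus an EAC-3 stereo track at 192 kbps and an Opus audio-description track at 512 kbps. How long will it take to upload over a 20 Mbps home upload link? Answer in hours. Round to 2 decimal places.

18.90 hours

2 h 59 min = 179 min = 10740 s
Audio total: 192 + 512 = 704 kbps = 0.704 Mbps.
Total bitrate: 126.704 Mbps.
File: 126.704 Mbps × 10740 s = 1360801.0 Mb.
At 20 Mbps: 1360801.0 / 20 = 68040.0 s ≈ 18.9 hours.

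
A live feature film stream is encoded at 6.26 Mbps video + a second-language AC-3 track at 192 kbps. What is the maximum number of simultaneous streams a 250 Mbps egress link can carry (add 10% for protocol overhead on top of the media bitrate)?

Audio: 192 kbps = 0.192 Mbps.
Per-viewer media rate: 6.452 Mbps.
On the wire with 10% overhead: 7.097 Mbps.
250 Mbps = 250.0 Mbps; 250.0 / 7.097 = 35.23 → 35 viewers.

35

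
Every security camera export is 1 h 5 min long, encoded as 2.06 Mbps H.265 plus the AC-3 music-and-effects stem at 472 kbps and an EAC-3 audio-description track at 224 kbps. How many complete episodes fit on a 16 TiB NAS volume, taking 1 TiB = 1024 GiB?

13093

1 h 5 min = 65 min = 3900 s
Audio total: 472 + 224 = 696 kbps = 0.696 Mbps.
Total bitrate: 2.756 Mbps.
Per item: 2.756 Mbps × 3900 s = 10,748 Mb = 1,344 MB.
Capacity: 16 TiB = 140,737,488 Mb; 13093.81 items → 13093 complete.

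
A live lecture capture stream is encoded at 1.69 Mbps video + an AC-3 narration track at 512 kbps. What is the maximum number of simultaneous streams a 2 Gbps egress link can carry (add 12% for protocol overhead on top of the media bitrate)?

Audio: 512 kbps = 0.512 Mbps.
Per-viewer media rate: 2.202 Mbps.
On the wire with 12% overhead: 2.466 Mbps.
2 Gbps = 2,000 Mbps; 2,000 / 2.466 = 810.95 → 810 viewers.

810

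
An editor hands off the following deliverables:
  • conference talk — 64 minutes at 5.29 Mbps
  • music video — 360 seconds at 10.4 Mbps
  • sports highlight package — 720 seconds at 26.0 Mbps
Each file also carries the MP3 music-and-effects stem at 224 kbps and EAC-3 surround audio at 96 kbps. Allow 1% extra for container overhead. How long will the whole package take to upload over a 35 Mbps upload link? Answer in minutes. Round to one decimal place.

21.3 minutes

Audio total: 224 + 96 = 320 kbps = 0.320 Mbps.
conference talk: 5.610 Mbps × 3840 s × 1.01 = 21757.8 Mb
music video: 10.720 Mbps × 360 s × 1.01 = 3897.8 Mb
sports highlight package: 26.320 Mbps × 720 s × 1.01 = 19139.9 Mb
Total: 44795.5 Mb = 5599.4 MB.
At 35 Mbps: 44795.5 / 35 = 1280 s ≈ 21.3 minutes.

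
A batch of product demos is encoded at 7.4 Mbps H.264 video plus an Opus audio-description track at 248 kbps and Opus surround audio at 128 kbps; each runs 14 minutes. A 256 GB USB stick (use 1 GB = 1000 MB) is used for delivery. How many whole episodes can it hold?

313

14 min = 840 s
Audio total: 248 + 128 = 376 kbps = 0.376 Mbps.
Total bitrate: 7.776 Mbps.
Per item: 7.776 Mbps × 840 s = 6,532 Mb = 816.5 MB.
Capacity: 256 GB = 2,048,000 Mb; 313.54 items → 313 complete.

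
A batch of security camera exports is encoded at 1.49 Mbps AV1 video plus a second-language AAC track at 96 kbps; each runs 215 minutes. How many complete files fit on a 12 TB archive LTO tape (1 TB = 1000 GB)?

4692

215 min = 12900 s
Audio: 96 kbps = 0.096 Mbps.
Total bitrate: 1.586 Mbps.
Per item: 1.586 Mbps × 12900 s = 20,459 Mb = 2,557 MB.
Capacity: 12 TB = 96,000,000 Mb; 4692.22 items → 4692 complete.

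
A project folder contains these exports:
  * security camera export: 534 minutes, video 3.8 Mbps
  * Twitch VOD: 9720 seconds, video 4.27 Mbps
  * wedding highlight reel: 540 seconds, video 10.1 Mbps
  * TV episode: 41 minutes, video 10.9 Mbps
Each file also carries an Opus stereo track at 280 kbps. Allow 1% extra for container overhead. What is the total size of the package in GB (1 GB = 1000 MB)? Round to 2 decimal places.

26.27 GB

Audio: 280 kbps = 0.280 Mbps.
security camera export: 4.080 Mbps × 32040 s × 1.01 = 132030.4 Mb
Twitch VOD: 4.550 Mbps × 9720 s × 1.01 = 44668.3 Mb
wedding highlight reel: 10.380 Mbps × 540 s × 1.01 = 5661.3 Mb
TV episode: 11.180 Mbps × 2460 s × 1.01 = 27777.8 Mb
Total: 210137.8 Mb = 26267.2 MB.
= 26.27 GB.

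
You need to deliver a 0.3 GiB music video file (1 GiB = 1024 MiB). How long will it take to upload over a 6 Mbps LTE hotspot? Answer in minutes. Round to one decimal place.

File: 0.3 GiB = 2577.0 Mb.
At 6 Mbps: 2577.0 / 6 = 429.5 s ≈ 7.16 minutes.

7.2 minutes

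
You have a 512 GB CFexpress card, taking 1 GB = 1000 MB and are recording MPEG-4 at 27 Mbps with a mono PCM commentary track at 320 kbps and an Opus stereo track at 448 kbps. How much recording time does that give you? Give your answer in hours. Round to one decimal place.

Audio total: 320 + 448 = 768 kbps = 0.768 Mbps.
Total bitrate: 27 + 0.768 = 27.768 Mbps.
Capacity: 512 GB = 4,096,000 Mb.
Recording time: 4,096,000 / 27.768 = 147,508 s ≈ 41.0 hours.

41.0 hours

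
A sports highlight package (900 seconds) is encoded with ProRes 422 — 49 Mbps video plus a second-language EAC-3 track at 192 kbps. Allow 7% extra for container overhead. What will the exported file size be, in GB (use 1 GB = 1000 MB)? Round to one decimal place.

5.9 GB

Audio: 192 kbps = 0.192 Mbps.
Total bitrate: 49 + 0.192 = 49.192 Mbps.
Stream data: 49.192 Mbps × 900 s = 44272.8 Mb.
With 7% container overhead: ×1.07.
47,372 Mb ÷ 8 = 5,921 MB → 5.921 GB.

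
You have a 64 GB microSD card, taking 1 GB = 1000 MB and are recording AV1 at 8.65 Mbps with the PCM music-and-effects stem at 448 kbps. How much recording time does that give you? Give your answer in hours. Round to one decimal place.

Audio: 448 kbps = 0.448 Mbps.
Total bitrate: 8.65 + 0.448 = 9.098 Mbps.
Capacity: 64 GB = 512,000 Mb.
Recording time: 512,000 / 9.098 = 56,276 s ≈ 15.6 hours.

15.6 hours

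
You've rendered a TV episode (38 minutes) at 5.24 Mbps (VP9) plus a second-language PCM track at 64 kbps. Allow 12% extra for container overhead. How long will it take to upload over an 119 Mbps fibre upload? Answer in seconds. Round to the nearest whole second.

38 min = 2280 s
Audio: 64 kbps = 0.064 Mbps.
Total bitrate: 5.304 Mbps.
File: 5.304 Mbps × 2280 s = 12093.1 Mb.
With 12% container overhead: ×1.12. → 13544.3 Mb.
At 119 Mbps: 13544.3 / 119 = 113.8 s ≈ 114 seconds.

114 seconds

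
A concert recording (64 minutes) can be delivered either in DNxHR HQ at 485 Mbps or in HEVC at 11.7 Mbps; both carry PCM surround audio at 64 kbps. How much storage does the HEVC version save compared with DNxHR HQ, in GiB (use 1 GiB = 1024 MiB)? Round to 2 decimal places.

211.58 GiB

64 min = 3840 s
Audio: 64 kbps = 0.064 Mbps.
DNxHR HQ: 485.064 Mbps × 3840 s = 1862645.8 Mb = 216.841 GiB.
HEVC: 11.764 Mbps × 3840 s = 45173.8 Mb = 5.259 GiB.
Saving: 216.841 − 5.259 = 211.582 GiB.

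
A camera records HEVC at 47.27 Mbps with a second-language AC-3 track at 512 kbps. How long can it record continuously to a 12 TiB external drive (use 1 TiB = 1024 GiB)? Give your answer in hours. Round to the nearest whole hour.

614 hours

Audio: 512 kbps = 0.512 Mbps.
Total bitrate: 47.27 + 0.512 = 47.782 Mbps.
Capacity: 12 TiB = 105,553,116 Mb.
Recording time: 105,553,116 / 47.782 = 2,209,056 s ≈ 614 hours.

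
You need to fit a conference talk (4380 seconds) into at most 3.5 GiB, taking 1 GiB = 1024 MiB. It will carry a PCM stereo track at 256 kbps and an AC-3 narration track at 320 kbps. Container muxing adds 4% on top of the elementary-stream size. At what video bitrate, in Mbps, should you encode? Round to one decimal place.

6.0 Mbps

Budget: 3.5 GiB = 30064.8 Mb.
Stream payload after overhead: 30064.8 / 1.04 = 28908.4 Mb.
Total bitrate budget: 28908.4 Mb / 4380 s = 6.600 Mbps.
Audio total: 256 + 320 = 576 kbps = 0.576 Mbps.
Video: 6.600 − 0.576 = 6.024 Mbps.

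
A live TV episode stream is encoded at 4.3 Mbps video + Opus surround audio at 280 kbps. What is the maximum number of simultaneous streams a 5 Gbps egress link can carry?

Audio: 280 kbps = 0.280 Mbps.
Per-viewer media rate: 4.580 Mbps.
5 Gbps = 5,000 Mbps; 5,000 / 4.580 = 1091.70 → 1091 viewers.

1091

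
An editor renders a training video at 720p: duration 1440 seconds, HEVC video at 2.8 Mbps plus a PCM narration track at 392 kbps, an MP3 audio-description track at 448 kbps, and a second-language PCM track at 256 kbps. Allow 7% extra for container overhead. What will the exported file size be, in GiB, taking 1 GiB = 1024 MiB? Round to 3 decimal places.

Audio total: 392 + 448 + 256 = 1096 kbps = 1.096 Mbps.
Total bitrate: 2.8 + 1.096 = 3.896 Mbps.
Stream data: 3.896 Mbps × 1440 s = 5610.2 Mb.
With 7% container overhead: ×1.07.
6,003 Mb = 750,369,600 bytes ÷ 1,073,741,824 = 0.6988 GiB.

0.699 GiB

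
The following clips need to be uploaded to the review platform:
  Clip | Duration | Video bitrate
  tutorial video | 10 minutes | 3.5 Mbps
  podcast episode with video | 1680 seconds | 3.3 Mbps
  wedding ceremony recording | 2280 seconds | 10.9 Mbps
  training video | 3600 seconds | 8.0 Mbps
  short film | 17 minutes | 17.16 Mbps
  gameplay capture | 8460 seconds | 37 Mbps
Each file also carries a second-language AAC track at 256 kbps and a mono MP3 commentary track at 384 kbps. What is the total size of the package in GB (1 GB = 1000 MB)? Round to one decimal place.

50.4 GB

Audio total: 256 + 384 = 640 kbps = 0.640 Mbps.
tutorial video: 4.140 Mbps × 600 s = 2484.0 Mb
podcast episode with video: 3.940 Mbps × 1680 s = 6619.2 Mb
wedding ceremony recording: 11.540 Mbps × 2280 s = 26311.2 Mb
training video: 8.640 Mbps × 3600 s = 31104.0 Mb
short film: 17.800 Mbps × 1020 s = 18156.0 Mb
gameplay capture: 37.640 Mbps × 8460 s = 318434.4 Mb
Total: 403108.8 Mb = 50388.6 MB.
= 50.39 GB.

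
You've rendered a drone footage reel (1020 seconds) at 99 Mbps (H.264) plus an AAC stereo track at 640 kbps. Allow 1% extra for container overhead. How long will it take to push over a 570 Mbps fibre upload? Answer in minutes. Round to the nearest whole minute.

3 minutes

Audio: 640 kbps = 0.640 Mbps.
Total bitrate: 99.640 Mbps.
File: 99.640 Mbps × 1020 s = 101632.8 Mb.
With 1% container overhead: ×1.01. → 102649.1 Mb.
At 570 Mbps: 102649.1 / 570 = 180.1 s ≈ 3 minutes.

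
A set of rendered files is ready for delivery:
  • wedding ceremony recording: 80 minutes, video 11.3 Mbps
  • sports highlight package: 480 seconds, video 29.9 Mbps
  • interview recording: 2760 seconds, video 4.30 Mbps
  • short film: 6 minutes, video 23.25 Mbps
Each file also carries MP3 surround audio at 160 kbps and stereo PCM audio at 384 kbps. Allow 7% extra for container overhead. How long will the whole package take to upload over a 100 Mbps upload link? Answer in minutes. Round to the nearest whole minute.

17 minutes

Audio total: 160 + 384 = 544 kbps = 0.544 Mbps.
wedding ceremony recording: 11.844 Mbps × 4800 s × 1.07 = 60830.8 Mb
sports highlight package: 30.444 Mbps × 480 s × 1.07 = 15636.0 Mb
interview recording: 4.844 Mbps × 2760 s × 1.07 = 14305.3 Mb
short film: 23.794 Mbps × 360 s × 1.07 = 9165.4 Mb
Total: 99937.6 Mb = 12492.2 MB.
At 100 Mbps: 99937.6 / 100 = 999 s ≈ 16.7 minutes.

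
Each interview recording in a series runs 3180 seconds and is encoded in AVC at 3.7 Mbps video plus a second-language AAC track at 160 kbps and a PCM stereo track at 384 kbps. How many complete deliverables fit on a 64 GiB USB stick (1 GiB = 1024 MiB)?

Audio total: 160 + 384 = 544 kbps = 0.544 Mbps.
Total bitrate: 4.244 Mbps.
Per item: 4.244 Mbps × 3180 s = 13,496 Mb = 1,687 MB.
Capacity: 64 GiB = 549,756 Mb; 40.73 items → 40 complete.

40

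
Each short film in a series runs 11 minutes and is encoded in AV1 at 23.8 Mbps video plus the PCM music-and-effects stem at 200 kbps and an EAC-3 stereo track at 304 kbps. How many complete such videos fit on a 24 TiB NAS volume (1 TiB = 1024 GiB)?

11 min = 660 s
Audio total: 200 + 304 = 504 kbps = 0.504 Mbps.
Total bitrate: 24.304 Mbps.
Per item: 24.304 Mbps × 660 s = 16,041 Mb = 2,005 MB.
Capacity: 24 TiB = 211,106,233 Mb; 13160.71 items → 13160 complete.

13160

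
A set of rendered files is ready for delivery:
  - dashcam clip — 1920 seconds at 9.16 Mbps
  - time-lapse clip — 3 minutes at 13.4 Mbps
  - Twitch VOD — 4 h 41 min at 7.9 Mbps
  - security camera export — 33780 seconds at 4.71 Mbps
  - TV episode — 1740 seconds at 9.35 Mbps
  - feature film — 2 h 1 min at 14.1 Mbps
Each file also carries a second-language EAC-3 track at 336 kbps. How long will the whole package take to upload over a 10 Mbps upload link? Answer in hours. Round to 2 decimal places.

Audio: 336 kbps = 0.336 Mbps.
dashcam clip: 9.496 Mbps × 1920 s = 18232.3 Mb
time-lapse clip: 13.736 Mbps × 180 s = 2472.5 Mb
Twitch VOD: 8.236 Mbps × 16860 s = 138859.0 Mb
security camera export: 5.046 Mbps × 33780 s = 170453.9 Mb
TV episode: 9.686 Mbps × 1740 s = 16853.6 Mb
feature film: 14.436 Mbps × 7260 s = 104805.4 Mb
Total: 451676.6 Mb = 56459.6 MB.
At 10 Mbps: 451676.6 / 10 = 45168 s ≈ 12.5 hours.

12.55 hours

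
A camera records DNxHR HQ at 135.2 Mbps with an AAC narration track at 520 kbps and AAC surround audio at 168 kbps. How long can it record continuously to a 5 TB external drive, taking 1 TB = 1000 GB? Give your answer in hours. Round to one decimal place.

81.8 hours

Audio total: 520 + 168 = 688 kbps = 0.688 Mbps.
Total bitrate: 135.2 + 0.688 = 135.888 Mbps.
Capacity: 5 TB = 40,000,000 Mb.
Recording time: 40,000,000 / 135.888 = 294,360 s ≈ 81.8 hours.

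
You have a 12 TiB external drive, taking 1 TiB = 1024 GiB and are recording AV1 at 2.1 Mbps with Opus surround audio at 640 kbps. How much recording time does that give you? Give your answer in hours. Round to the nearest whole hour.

10701 hours

Audio: 640 kbps = 0.640 Mbps.
Total bitrate: 2.1 + 0.640 = 2.740 Mbps.
Capacity: 12 TiB = 105,553,116 Mb.
Recording time: 105,553,116 / 2.740 = 38,523,035 s ≈ 10,701 hours.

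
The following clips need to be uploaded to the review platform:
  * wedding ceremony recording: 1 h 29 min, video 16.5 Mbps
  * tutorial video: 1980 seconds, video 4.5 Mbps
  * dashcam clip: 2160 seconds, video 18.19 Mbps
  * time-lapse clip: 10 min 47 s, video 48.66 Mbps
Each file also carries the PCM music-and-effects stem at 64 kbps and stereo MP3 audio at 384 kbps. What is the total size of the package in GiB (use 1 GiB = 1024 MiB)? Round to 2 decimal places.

Audio total: 64 + 384 = 448 kbps = 0.448 Mbps.
wedding ceremony recording: 16.948 Mbps × 5340 s = 90502.3 Mb
tutorial video: 4.948 Mbps × 1980 s = 9797.0 Mb
dashcam clip: 18.638 Mbps × 2160 s = 40258.1 Mb
time-lapse clip: 49.108 Mbps × 647 s = 31772.9 Mb
Total: 172330.3 Mb = 21541.3 MB.
= 20.06 GiB.

20.06 GiB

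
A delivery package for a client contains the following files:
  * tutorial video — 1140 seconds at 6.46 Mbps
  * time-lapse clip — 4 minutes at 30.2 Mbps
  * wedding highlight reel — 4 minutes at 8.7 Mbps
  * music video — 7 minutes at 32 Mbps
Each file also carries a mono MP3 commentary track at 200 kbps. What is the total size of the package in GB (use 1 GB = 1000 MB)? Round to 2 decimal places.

Audio: 200 kbps = 0.200 Mbps.
tutorial video: 6.660 Mbps × 1140 s = 7592.4 Mb
time-lapse clip: 30.400 Mbps × 240 s = 7296.0 Mb
wedding highlight reel: 8.900 Mbps × 240 s = 2136.0 Mb
music video: 32.200 Mbps × 420 s = 13524.0 Mb
Total: 30548.4 Mb = 3818.6 MB.
= 3.819 GB.

3.82 GB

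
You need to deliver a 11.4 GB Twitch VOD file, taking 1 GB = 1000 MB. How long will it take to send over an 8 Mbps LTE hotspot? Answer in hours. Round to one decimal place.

3.2 hours

File: 11.4 GB = 91200.0 Mb.
At 8 Mbps: 91200.0 / 8 = 11400.0 s ≈ 3.17 hours.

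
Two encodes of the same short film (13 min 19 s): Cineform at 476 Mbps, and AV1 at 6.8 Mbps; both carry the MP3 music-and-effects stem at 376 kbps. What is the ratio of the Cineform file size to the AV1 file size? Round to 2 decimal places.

66.38

13 min 19 s = 799 s
Audio: 376 kbps = 0.376 Mbps.
Cineform: 476.376 Mbps × 799 s = 380624.4 Mb = 44.311 GiB.
AV1: 7.176 Mbps × 799 s = 5733.6 Mb = 0.667 GiB.
Ratio: 44.311 / 0.667 = 66.385.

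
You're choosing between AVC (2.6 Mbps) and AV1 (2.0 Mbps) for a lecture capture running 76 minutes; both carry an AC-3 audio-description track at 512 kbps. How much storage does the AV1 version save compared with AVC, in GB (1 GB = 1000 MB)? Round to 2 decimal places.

76 min = 4560 s
Audio: 512 kbps = 0.512 Mbps.
AVC: 3.112 Mbps × 4560 s = 14190.7 Mb = 1.774 GB.
AV1: 2.512 Mbps × 4560 s = 11454.7 Mb = 1.432 GB.
Saving: 1.774 − 1.432 = 0.342 GB.

0.34 GB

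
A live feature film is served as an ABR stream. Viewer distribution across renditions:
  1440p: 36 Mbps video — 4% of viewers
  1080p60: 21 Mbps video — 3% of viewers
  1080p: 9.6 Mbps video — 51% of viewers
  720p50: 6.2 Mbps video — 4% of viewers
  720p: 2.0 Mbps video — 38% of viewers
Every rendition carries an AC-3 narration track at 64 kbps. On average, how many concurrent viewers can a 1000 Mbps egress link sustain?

124

Audio: 64 kbps = 0.064 Mbps.
Average per-viewer bitrate: 0.04×36.064 + 0.03×21.064 + 0.51×9.664 + 0.04×6.264 + 0.38×2.064 = 8.038 Mbps.
1000 Mbps = 1,000 Mbps; 1,000 / 8.038 = 124.41 → 124.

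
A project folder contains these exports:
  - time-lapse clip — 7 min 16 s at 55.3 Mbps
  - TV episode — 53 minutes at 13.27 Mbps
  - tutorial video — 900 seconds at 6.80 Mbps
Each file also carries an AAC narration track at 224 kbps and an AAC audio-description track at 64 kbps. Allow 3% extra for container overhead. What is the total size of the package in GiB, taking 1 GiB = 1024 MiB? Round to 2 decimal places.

Audio total: 224 + 64 = 288 kbps = 0.288 Mbps.
time-lapse clip: 55.588 Mbps × 436 s × 1.03 = 24963.5 Mb
TV episode: 13.558 Mbps × 3180 s × 1.03 = 44407.9 Mb
tutorial video: 7.088 Mbps × 900 s × 1.03 = 6570.6 Mb
Total: 75941.9 Mb = 9492.7 MB.
= 8.841 GiB.

8.84 GiB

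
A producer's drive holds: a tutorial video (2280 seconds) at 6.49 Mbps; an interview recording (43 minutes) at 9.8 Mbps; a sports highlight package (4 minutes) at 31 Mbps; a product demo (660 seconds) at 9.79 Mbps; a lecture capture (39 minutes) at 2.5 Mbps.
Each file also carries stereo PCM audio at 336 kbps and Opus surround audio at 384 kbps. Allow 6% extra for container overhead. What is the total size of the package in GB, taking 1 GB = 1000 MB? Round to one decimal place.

Audio total: 336 + 384 = 720 kbps = 0.720 Mbps.
tutorial video: 7.210 Mbps × 2280 s × 1.06 = 17425.1 Mb
interview recording: 10.520 Mbps × 2580 s × 1.06 = 28770.1 Mb
sports highlight package: 31.720 Mbps × 240 s × 1.06 = 8069.6 Mb
product demo: 10.510 Mbps × 660 s × 1.06 = 7352.8 Mb
lecture capture: 3.220 Mbps × 2340 s × 1.06 = 7986.9 Mb
Total: 69604.5 Mb = 8700.6 MB.
= 8.701 GB.

8.7 GB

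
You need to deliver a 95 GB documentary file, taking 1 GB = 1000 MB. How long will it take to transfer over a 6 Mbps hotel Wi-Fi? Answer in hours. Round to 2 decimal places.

File: 95 GB = 760000.0 Mb.
At 6 Mbps: 760000.0 / 6 = 126666.7 s ≈ 35.2 hours.

35.19 hours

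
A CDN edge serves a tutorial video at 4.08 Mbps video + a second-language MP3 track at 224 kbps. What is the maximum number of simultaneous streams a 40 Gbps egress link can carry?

Audio: 224 kbps = 0.224 Mbps.
Per-viewer media rate: 4.304 Mbps.
40 Gbps = 40,000 Mbps; 40,000 / 4.304 = 9293.68 → 9293 viewers.

9293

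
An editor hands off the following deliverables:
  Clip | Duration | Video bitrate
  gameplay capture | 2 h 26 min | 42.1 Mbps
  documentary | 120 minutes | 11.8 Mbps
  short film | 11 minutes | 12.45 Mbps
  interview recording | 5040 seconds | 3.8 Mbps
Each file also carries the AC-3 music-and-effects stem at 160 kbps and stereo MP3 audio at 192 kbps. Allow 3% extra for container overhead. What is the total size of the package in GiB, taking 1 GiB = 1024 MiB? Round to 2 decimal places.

Audio total: 160 + 192 = 352 kbps = 0.352 Mbps.
gameplay capture: 42.452 Mbps × 8760 s × 1.03 = 383035.9 Mb
documentary: 12.152 Mbps × 7200 s × 1.03 = 90119.2 Mb
short film: 12.802 Mbps × 660 s × 1.03 = 8702.8 Mb
interview recording: 4.152 Mbps × 5040 s × 1.03 = 21553.9 Mb
Total: 503411.8 Mb = 62926.5 MB.
= 58.60 GiB.

58.60 GiB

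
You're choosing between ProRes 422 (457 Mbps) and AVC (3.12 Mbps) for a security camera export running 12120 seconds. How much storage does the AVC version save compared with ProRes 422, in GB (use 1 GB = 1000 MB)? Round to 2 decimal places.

687.63 GB

ProRes 422: 457.000 Mbps × 12120 s = 5538840.0 Mb = 692.355 GB.
AVC: 3.120 Mbps × 12120 s = 37814.4 Mb = 4.727 GB.
Saving: 692.355 − 4.727 = 687.628 GB.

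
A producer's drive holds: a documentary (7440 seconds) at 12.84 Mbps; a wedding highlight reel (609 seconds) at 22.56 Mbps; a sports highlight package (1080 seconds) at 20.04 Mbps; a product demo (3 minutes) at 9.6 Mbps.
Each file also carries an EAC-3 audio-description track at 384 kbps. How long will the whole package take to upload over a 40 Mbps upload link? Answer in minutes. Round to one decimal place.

Audio: 384 kbps = 0.384 Mbps.
documentary: 13.224 Mbps × 7440 s = 98386.6 Mb
wedding highlight reel: 22.944 Mbps × 609 s = 13972.9 Mb
sports highlight package: 20.424 Mbps × 1080 s = 22057.9 Mb
product demo: 9.984 Mbps × 180 s = 1797.1 Mb
Total: 136214.5 Mb = 17026.8 MB.
At 40 Mbps: 136214.5 / 40 = 3405 s ≈ 56.8 minutes.

56.8 minutes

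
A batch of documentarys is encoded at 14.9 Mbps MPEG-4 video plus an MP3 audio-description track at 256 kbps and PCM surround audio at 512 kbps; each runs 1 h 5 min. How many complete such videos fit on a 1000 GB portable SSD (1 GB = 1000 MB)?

130

1 h 5 min = 65 min = 3900 s
Audio total: 256 + 512 = 768 kbps = 0.768 Mbps.
Total bitrate: 15.668 Mbps.
Per item: 15.668 Mbps × 3900 s = 61,105 Mb = 7,638 MB.
Capacity: 1000 GB = 8,000,000 Mb; 130.92 items → 130 complete.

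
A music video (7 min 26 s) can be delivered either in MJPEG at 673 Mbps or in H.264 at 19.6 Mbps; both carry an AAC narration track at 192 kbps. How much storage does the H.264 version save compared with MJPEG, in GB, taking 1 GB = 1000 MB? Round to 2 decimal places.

7 min 26 s = 446 s
Audio: 192 kbps = 0.192 Mbps.
MJPEG: 673.192 Mbps × 446 s = 300243.6 Mb = 37.530 GB.
H.264: 19.792 Mbps × 446 s = 8827.2 Mb = 1.103 GB.
Saving: 37.530 − 1.103 = 36.427 GB.

36.43 GB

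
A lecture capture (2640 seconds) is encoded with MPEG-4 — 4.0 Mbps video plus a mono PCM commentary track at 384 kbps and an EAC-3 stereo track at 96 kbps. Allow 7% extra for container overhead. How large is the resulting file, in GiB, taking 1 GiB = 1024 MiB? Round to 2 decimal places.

1.47 GiB

Audio total: 384 + 96 = 480 kbps = 0.480 Mbps.
Total bitrate: 4.0 + 0.480 = 4.480 Mbps.
Stream data: 4.480 Mbps × 2640 s = 11827.2 Mb.
With 7% container overhead: ×1.07.
12,655 Mb = 1,581,888,000 bytes ÷ 1,073,741,824 = 1.473 GiB.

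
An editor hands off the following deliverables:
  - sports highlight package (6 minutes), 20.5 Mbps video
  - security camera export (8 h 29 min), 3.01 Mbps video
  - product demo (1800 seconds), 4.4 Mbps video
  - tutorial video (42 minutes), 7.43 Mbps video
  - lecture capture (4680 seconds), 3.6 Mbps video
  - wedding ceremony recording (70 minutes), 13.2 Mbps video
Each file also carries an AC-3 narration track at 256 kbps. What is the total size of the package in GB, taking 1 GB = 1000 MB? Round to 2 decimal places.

26.19 GB

Audio: 256 kbps = 0.256 Mbps.
sports highlight package: 20.756 Mbps × 360 s = 7472.2 Mb
security camera export: 3.266 Mbps × 30540 s = 99743.6 Mb
product demo: 4.656 Mbps × 1800 s = 8380.8 Mb
tutorial video: 7.686 Mbps × 2520 s = 19368.7 Mb
lecture capture: 3.856 Mbps × 4680 s = 18046.1 Mb
wedding ceremony recording: 13.456 Mbps × 4200 s = 56515.2 Mb
Total: 209526.6 Mb = 26190.8 MB.
= 26.19 GB.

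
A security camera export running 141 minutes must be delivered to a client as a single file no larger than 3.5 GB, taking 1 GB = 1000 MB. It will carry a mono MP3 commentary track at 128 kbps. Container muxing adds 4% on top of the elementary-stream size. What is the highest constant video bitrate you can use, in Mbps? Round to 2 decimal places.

Budget: 3.5 GB = 28000.0 Mb.
Stream payload after overhead: 28000.0 / 1.04 = 26923.1 Mb.
141 min = 8460 s
Total bitrate budget: 26923.1 Mb / 8460 s = 3.182 Mbps.
Audio: 128 kbps = 0.128 Mbps.
Video: 3.182 − 0.128 = 3.054 Mbps.

3.05 Mbps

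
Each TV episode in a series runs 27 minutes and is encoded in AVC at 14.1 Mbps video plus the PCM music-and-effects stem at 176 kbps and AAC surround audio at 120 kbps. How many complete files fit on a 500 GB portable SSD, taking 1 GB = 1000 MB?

27 min = 1620 s
Audio total: 176 + 120 = 296 kbps = 0.296 Mbps.
Total bitrate: 14.396 Mbps.
Per item: 14.396 Mbps × 1620 s = 23,322 Mb = 2,915 MB.
Capacity: 500 GB = 4,000,000 Mb; 171.52 items → 171 complete.

171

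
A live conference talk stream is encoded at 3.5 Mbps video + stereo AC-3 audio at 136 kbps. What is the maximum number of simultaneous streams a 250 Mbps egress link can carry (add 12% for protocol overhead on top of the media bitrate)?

61

Audio: 136 kbps = 0.136 Mbps.
Per-viewer media rate: 3.636 Mbps.
On the wire with 12% overhead: 4.072 Mbps.
250 Mbps = 250.0 Mbps; 250.0 / 4.072 = 61.39 → 61 viewers.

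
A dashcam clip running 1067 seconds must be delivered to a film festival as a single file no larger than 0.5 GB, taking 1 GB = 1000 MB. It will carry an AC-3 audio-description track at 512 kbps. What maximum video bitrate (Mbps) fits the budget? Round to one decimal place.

Budget: 0.5 GB = 4000.0 Mb.
Total bitrate budget: 4000.0 Mb / 1067 s = 3.749 Mbps.
Audio: 512 kbps = 0.512 Mbps.
Video: 3.749 − 0.512 = 3.237 Mbps.

3.2 Mbps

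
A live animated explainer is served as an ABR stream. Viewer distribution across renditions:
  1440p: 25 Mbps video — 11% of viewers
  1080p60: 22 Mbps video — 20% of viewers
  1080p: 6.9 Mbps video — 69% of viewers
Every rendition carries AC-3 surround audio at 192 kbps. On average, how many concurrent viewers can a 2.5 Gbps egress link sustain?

Audio: 192 kbps = 0.192 Mbps.
Average per-viewer bitrate: 0.11×25.192 + 0.20×22.192 + 0.69×7.092 = 12.103 Mbps.
2.5 Gbps = 2,500 Mbps; 2,500 / 12.103 = 206.56 → 206.

206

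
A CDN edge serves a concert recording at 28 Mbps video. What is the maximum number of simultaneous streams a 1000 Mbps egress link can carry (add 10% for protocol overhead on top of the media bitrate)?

32

On the wire with 10% overhead: 30.800 Mbps.
1000 Mbps = 1,000 Mbps; 1,000 / 30.800 = 32.47 → 32 viewers.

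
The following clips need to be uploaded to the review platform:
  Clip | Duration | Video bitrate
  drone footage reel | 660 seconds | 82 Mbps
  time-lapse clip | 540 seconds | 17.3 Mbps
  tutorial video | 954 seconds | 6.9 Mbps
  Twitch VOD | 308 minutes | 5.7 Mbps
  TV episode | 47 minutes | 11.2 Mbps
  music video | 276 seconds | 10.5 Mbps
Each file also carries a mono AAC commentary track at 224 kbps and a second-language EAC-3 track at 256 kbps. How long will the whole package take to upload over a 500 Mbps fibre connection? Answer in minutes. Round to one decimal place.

7.4 minutes

Audio total: 224 + 256 = 480 kbps = 0.480 Mbps.
drone footage reel: 82.480 Mbps × 660 s = 54436.8 Mb
time-lapse clip: 17.780 Mbps × 540 s = 9601.2 Mb
tutorial video: 7.380 Mbps × 954 s = 7040.5 Mb
Twitch VOD: 6.180 Mbps × 18480 s = 114206.4 Mb
TV episode: 11.680 Mbps × 2820 s = 32937.6 Mb
music video: 10.980 Mbps × 276 s = 3030.5 Mb
Total: 221253.0 Mb = 27656.6 MB.
At 500 Mbps: 221253.0 / 500 = 443 s ≈ 7.38 minutes.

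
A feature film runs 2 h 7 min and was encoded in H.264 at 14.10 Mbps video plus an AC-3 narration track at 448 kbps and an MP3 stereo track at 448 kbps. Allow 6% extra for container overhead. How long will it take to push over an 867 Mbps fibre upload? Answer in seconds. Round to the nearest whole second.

140 seconds

2 h 7 min = 127 min = 7620 s
Audio total: 448 + 448 = 896 kbps = 0.896 Mbps.
Total bitrate: 14.996 Mbps.
File: 14.996 Mbps × 7620 s = 114269.5 Mb.
With 6% container overhead: ×1.06. → 121125.7 Mb.
At 867 Mbps: 121125.7 / 867 = 139.7 s ≈ 140 seconds.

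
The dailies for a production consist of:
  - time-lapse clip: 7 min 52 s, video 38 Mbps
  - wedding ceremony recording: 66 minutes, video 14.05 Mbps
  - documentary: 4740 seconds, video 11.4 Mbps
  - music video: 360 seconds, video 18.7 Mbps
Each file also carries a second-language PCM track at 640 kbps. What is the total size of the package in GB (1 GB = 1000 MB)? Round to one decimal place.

Audio: 640 kbps = 0.640 Mbps.
time-lapse clip: 38.640 Mbps × 472 s = 18238.1 Mb
wedding ceremony recording: 14.690 Mbps × 3960 s = 58172.4 Mb
documentary: 12.040 Mbps × 4740 s = 57069.6 Mb
music video: 19.340 Mbps × 360 s = 6962.4 Mb
Total: 140442.5 Mb = 17555.3 MB.
= 17.56 GB.

17.6 GB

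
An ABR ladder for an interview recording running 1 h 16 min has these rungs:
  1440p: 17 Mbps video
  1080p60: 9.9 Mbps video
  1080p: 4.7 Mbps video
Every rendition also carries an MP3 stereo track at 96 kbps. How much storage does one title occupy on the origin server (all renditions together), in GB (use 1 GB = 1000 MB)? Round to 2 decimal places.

18.18 GB

1 h 16 min = 76 min = 4560 s
Audio: 96 kbps = 0.096 Mbps.
Sum of rendition bitrates: (17+0.096) + (9.9+0.096) + (4.7+0.096) = 31.888 Mbps.
× 4560 s = 145,409 Mb = 18,176 MB = 18.18 GB.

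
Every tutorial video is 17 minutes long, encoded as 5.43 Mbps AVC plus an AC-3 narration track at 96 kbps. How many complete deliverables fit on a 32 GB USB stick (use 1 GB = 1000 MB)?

45

17 min = 1020 s
Audio: 96 kbps = 0.096 Mbps.
Total bitrate: 5.526 Mbps.
Per item: 5.526 Mbps × 1020 s = 5,637 Mb = 704.6 MB.
Capacity: 32 GB = 256,000 Mb; 45.42 items → 45 complete.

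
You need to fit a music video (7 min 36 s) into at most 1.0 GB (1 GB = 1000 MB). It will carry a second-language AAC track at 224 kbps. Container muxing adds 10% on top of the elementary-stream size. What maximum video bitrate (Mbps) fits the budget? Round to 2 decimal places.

Budget: 1.0 GB = 8000.0 Mb.
Stream payload after overhead: 8000.0 / 1.10 = 7272.7 Mb.
7 min 36 s = 456 s
Total bitrate budget: 7272.7 Mb / 456 s = 15.949 Mbps.
Audio: 224 kbps = 0.224 Mbps.
Video: 15.949 − 0.224 = 15.725 Mbps.

15.72 Mbps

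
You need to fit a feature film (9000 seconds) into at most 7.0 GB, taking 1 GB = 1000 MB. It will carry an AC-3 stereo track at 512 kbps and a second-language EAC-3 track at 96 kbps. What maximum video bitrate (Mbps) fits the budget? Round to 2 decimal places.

5.61 Mbps

Budget: 7.0 GB = 56000.0 Mb.
Total bitrate budget: 56000.0 Mb / 9000 s = 6.222 Mbps.
Audio total: 512 + 96 = 608 kbps = 0.608 Mbps.
Video: 6.222 − 0.608 = 5.614 Mbps.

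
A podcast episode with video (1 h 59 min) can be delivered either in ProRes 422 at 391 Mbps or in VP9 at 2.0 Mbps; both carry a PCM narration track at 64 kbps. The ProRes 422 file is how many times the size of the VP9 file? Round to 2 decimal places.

1 h 59 min = 119 min = 7140 s
Audio: 64 kbps = 0.064 Mbps.
ProRes 422: 391.064 Mbps × 7140 s = 2792197.0 Mb = 325.055 GiB.
VP9: 2.064 Mbps × 7140 s = 14737.0 Mb = 1.716 GiB.
Ratio: 325.055 / 1.716 = 189.469.

189.47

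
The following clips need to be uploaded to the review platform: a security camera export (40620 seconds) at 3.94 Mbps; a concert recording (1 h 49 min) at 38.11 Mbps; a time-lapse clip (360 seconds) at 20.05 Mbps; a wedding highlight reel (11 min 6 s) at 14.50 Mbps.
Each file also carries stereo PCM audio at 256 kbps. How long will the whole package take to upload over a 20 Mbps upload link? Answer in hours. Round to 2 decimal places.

6.09 hours

Audio: 256 kbps = 0.256 Mbps.
security camera export: 4.196 Mbps × 40620 s = 170441.5 Mb
concert recording: 38.366 Mbps × 6540 s = 250913.6 Mb
time-lapse clip: 20.306 Mbps × 360 s = 7310.2 Mb
wedding highlight reel: 14.756 Mbps × 666 s = 9827.5 Mb
Total: 438492.8 Mb = 54811.6 MB.
At 20 Mbps: 438492.8 / 20 = 21925 s ≈ 6.09 hours.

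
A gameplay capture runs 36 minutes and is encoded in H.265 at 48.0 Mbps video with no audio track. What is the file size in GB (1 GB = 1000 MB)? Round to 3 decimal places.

12.960 GB

36 min = 2160 s
Total bitrate: 48.0 Mbps.
Stream data: 48.000 Mbps × 2160 s = 103680.0 Mb.
103,680 Mb ÷ 8 = 12,960 MB → 12.96 GB.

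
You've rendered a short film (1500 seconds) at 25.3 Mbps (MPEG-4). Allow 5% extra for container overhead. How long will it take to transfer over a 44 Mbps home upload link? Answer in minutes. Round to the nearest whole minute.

File: 25.300 Mbps × 1500 s = 37950.0 Mb.
With 5% container overhead: ×1.05. → 39847.5 Mb.
At 44 Mbps: 39847.5 / 44 = 905.6 s ≈ 15.1 minutes.

15 minutes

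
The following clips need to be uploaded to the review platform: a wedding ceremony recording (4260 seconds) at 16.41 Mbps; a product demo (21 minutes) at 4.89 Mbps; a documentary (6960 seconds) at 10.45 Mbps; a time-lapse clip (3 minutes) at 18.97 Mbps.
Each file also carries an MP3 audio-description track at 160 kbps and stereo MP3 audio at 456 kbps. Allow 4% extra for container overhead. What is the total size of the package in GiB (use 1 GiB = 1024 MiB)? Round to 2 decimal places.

Audio total: 160 + 456 = 616 kbps = 0.616 Mbps.
wedding ceremony recording: 17.026 Mbps × 4260 s × 1.04 = 75432.0 Mb
product demo: 5.506 Mbps × 1260 s × 1.04 = 7215.1 Mb
documentary: 11.066 Mbps × 6960 s × 1.04 = 80100.1 Mb
time-lapse clip: 19.586 Mbps × 180 s × 1.04 = 3666.5 Mb
Total: 166413.7 Mb = 20801.7 MB.
= 19.37 GiB.

19.37 GiB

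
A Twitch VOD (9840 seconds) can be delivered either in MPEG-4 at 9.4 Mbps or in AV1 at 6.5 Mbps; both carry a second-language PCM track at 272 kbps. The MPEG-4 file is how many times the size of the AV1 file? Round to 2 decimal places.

Audio: 272 kbps = 0.272 Mbps.
MPEG-4: 9.672 Mbps × 9840 s = 95172.5 Mb = 11.897 GB.
AV1: 6.772 Mbps × 9840 s = 66636.5 Mb = 8.330 GB.
Ratio: 11.897 / 8.330 = 1.428.

1.43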